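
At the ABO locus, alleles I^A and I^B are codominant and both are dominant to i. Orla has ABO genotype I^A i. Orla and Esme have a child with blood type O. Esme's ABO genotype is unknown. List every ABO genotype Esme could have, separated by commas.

I^A i, I^B i, i i

For each candidate genotype of Esme, check whether crossing it with I^A i can produce every observed child phenotype.
  I^A I^A → possible child types {A} ✗
  I^A I^B → possible child types {A, B, AB} ✗
  I^A i → possible child types {O, A} ✓
  I^B I^B → possible child types {B, AB} ✗
  I^B i → possible child types {O, A, B, AB} ✓
  i i → possible child types {O, A} ✓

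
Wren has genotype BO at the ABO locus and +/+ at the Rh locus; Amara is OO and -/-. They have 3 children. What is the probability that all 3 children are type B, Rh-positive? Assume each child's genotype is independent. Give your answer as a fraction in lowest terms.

1/8

ABO cross BO × OO → 1/2 O, 1/2 B.
Rh cross +/+ × -/- → 1 Rh+; so P(type B, Rh-positive) = 1/2 × 1 = 1/2 per child.
All 3 independent: (1/2)^3 = 1/8.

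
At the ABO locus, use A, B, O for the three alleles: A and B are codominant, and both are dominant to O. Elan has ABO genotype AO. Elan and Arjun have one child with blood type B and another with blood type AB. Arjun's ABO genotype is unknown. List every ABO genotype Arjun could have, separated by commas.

AB, BB, BO

For each candidate genotype of Arjun, check whether crossing it with AO can produce every observed child phenotype.
  AA → possible child types {A} ✗
  AB → possible child types {A, B, AB} ✓
  AO → possible child types {O, A} ✗
  BB → possible child types {B, AB} ✓
  BO → possible child types {O, A, B, AB} ✓
  OO → possible child types {O, A} ✗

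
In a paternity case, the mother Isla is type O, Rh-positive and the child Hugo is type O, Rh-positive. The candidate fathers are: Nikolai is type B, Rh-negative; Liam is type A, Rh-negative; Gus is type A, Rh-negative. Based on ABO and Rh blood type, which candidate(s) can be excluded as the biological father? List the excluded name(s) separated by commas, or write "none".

A candidate is excluded only if no genotype consistent with his phenotype could produce a type O, Rh-positive child with a type O, Rh-positive mother.
Every candidate has at least one consistent genotype combination, so none can be excluded.

none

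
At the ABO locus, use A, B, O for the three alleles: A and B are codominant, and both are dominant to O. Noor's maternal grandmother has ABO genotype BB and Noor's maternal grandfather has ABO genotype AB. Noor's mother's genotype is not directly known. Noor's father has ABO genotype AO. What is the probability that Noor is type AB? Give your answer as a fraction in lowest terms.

3/8

Noor's mother's ABO genotype from BB × AB: 1/2 AB, 1/2 BB.
Crossing each possibility with the father AO and summing P(type AB): 1/2·1/4 + 1/2·1/2 = 3/8.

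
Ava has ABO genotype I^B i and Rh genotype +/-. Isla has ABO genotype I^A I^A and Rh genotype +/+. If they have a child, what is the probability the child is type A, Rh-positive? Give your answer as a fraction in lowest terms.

1/2

ABO cross I^B i × I^A I^A → offspring phenotypes: 1/2 A, 1/2 AB.
Rh cross +/- × +/+ → 1 Rh+.
Independent loci: P(type A, Rh-positive) = 1/2 × 1 = 1/2.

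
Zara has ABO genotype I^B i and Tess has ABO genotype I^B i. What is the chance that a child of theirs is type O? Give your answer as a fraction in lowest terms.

1/4

ABO cross I^B i × I^B i → offspring phenotypes: 1/4 O, 3/4 B.
So P(type O) = 1/4.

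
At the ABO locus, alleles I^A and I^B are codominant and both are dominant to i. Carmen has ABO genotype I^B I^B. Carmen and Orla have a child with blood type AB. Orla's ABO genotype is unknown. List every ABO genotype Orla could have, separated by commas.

For each candidate genotype of Orla, check whether crossing it with I^B I^B can produce every observed child phenotype.
  I^A I^A → possible child types {AB} ✓
  I^A I^B → possible child types {B, AB} ✓
  I^A i → possible child types {B, AB} ✓
  I^B I^B → possible child types {B} ✗
  I^B i → possible child types {B} ✗
  i i → possible child types {B} ✗

I^A I^A, I^A I^B, I^A i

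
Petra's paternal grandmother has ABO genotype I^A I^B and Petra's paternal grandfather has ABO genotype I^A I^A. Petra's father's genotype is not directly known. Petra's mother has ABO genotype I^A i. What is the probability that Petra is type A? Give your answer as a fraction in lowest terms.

Petra's father's ABO genotype from I^A I^B × I^A I^A: 1/2 I^A I^A, 1/2 I^A I^B.
Crossing each possibility with the mother I^A i and summing P(type A): 1/2·1 + 1/2·1/2 = 3/4.

3/4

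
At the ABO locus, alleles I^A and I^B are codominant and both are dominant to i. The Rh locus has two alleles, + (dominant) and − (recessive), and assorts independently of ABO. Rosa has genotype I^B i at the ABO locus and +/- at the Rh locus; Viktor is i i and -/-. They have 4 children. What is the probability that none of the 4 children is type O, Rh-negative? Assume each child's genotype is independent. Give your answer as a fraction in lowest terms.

ABO cross I^B i × i i → 1/2 O, 1/2 B.
Rh cross +/- × -/- → 1/2 Rh+, 1/2 Rh-; so P(type O, Rh-negative) = 1/2 × 1/2 = 1/4 per child.
P(not type O, Rh-negative) = 3/4 for one child; (3/4)^4 = 81/256.

81/256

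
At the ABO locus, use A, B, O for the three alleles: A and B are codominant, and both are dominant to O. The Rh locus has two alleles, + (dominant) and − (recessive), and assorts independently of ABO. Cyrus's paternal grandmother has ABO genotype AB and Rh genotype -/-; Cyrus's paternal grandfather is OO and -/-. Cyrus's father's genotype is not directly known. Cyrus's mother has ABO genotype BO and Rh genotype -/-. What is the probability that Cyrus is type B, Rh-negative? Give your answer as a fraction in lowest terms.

Cyrus's father's ABO genotype from AB × OO: 1/2 AO, 1/2 BO.
Crossing each possibility with the mother BO and summing P(type B): 1/2·1/4 + 1/2·3/4 = 1/2.
Similarly for Rh via the father's Rh distribution: P(Rh-) = 1.
Independent loci: 1/2 × 1 = 1/2.

1/2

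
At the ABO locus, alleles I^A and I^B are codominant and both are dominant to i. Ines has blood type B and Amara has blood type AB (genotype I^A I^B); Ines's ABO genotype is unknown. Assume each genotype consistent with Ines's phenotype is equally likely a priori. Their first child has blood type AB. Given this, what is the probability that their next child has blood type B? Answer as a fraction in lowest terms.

Possible genotypes: Ines ∈ {I^B I^B, I^B i}; Amara ∈ {I^A I^B}.
Weight each parental genotype pair by prior × P(type-AB child):
  I^B I^B × I^A I^B: posterior weight 2/3; P(next child type B) = 1/2.
  I^B i × I^A I^B: posterior weight 1/3; P(next child type B) = 1/2.
Weighted sum = 1/2.

1/2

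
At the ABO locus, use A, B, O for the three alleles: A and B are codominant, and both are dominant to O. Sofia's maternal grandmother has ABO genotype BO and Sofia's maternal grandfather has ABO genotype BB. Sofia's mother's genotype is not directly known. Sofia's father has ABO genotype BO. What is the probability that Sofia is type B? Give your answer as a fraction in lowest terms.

7/8

Sofia's mother's ABO genotype from BO × BB: 1/2 BB, 1/2 BO.
Crossing each possibility with the father BO and summing P(type B): 1/2·1 + 1/2·3/4 = 7/8.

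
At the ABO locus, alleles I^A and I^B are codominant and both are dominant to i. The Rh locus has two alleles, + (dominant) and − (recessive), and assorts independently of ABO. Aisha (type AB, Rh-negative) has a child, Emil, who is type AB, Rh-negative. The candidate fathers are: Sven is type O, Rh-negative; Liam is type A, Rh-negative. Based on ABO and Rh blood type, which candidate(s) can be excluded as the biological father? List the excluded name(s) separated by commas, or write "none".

Sven

A candidate is excluded only if no genotype consistent with his phenotype could produce a type AB, Rh-negative child with a type AB, Rh-negative mother.
Sven (type O, Rh-): no genotype consistent with that phenotype can produce a type-AB Rh- child with a type-AB mother.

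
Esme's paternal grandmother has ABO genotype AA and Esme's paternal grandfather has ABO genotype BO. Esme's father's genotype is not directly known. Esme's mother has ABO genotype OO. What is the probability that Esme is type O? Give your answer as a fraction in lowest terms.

Esme's father's ABO genotype from AA × BO: 1/2 AB, 1/2 AO.
Crossing each possibility with the mother OO and summing P(type O): 1/2·0 + 1/2·1/2 = 1/4.

1/4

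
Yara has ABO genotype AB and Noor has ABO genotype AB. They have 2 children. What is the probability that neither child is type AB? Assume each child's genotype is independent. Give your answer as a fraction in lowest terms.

1/4

ABO cross AB × AB → 1/4 A, 1/4 B, 1/2 AB.
So P(type AB) = 1/2 per child.
P(not type AB) = 1/2 for one child; (1/2)^2 = 1/4.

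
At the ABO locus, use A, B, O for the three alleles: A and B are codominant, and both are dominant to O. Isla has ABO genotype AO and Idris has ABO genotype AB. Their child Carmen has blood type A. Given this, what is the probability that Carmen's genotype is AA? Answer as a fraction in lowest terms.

1/2

Cross AO × AB → 1/4 AA, 1/4 AB, 1/4 AO, 1/4 BO.
Type-A genotypes among offspring: AA (1/4), AO (1/4); total 1/2.
P(AA | type A) = (1/4) / (1/2) = 1/2.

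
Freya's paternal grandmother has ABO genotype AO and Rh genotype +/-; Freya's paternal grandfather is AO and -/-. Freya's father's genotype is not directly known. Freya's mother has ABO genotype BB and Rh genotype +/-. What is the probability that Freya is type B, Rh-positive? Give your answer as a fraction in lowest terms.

5/16

Freya's father's ABO genotype from AO × AO: 1/4 AA, 1/2 AO, 1/4 OO.
Crossing each possibility with the mother BB and summing P(type B): 1/4·0 + 1/2·1/2 + 1/4·1 = 1/2.
Similarly for Rh via the father's Rh distribution: P(Rh+) = 5/8.
Independent loci: 1/2 × 5/8 = 5/16.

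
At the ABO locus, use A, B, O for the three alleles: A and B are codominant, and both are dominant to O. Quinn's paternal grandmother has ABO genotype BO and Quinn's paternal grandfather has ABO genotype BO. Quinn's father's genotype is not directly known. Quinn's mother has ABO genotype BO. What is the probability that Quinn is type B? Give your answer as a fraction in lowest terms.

3/4

Quinn's father's ABO genotype from BO × BO: 1/4 BB, 1/2 BO, 1/4 OO.
Crossing each possibility with the mother BO and summing P(type B): 1/4·1 + 1/2·3/4 + 1/4·1/2 = 3/4.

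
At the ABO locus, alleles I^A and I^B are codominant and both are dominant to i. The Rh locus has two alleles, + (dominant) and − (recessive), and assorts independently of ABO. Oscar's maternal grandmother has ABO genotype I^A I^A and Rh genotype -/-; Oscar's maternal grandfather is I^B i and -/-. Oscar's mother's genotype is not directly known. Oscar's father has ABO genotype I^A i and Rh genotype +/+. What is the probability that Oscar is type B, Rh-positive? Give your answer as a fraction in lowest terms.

1/8

Oscar's mother's ABO genotype from I^A I^A × I^B i: 1/2 I^A I^B, 1/2 I^A i.
Crossing each possibility with the father I^A i and summing P(type B): 1/2·1/4 + 1/2·0 = 1/8.
Similarly for Rh via the mother's Rh distribution: P(Rh+) = 1.
Independent loci: 1/8 × 1 = 1/8.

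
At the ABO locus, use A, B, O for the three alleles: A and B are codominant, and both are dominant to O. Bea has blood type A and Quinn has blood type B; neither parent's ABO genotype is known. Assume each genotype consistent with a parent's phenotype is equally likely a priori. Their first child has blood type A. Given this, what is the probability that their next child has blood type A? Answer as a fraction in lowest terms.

Possible genotypes: Bea ∈ {AA, AO}; Quinn ∈ {BB, BO}.
Weight each parental genotype pair by prior × P(type-A child):
  AA × BO: posterior weight 2/3; P(next child type A) = 1/2.
  AO × BO: posterior weight 1/3; P(next child type A) = 1/4.
Weighted sum = 5/12.

5/12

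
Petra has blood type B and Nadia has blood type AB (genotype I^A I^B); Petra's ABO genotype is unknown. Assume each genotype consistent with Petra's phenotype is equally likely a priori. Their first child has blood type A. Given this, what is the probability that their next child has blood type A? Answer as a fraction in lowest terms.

1/4

Possible genotypes: Petra ∈ {I^B I^B, I^B i}; Nadia ∈ {I^A I^B}.
Weight each parental genotype pair by prior × P(type-A child):
  I^B i × I^A I^B: posterior weight 1; P(next child type A) = 1/4.
Weighted sum = 1/4.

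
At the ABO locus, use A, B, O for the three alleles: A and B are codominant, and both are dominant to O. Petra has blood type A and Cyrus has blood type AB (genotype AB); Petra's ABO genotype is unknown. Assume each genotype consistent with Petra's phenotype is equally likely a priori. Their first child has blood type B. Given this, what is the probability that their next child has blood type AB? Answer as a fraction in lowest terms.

1/4

Possible genotypes: Petra ∈ {AA, AO}; Cyrus ∈ {AB}.
Weight each parental genotype pair by prior × P(type-B child):
  AO × AB: posterior weight 1; P(next child type AB) = 1/4.
Weighted sum = 1/4.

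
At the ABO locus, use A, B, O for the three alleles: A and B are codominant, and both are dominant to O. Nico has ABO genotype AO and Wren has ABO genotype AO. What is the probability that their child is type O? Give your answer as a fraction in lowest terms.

1/4

ABO cross AO × AO → offspring phenotypes: 1/4 O, 3/4 A.
So P(type O) = 1/4.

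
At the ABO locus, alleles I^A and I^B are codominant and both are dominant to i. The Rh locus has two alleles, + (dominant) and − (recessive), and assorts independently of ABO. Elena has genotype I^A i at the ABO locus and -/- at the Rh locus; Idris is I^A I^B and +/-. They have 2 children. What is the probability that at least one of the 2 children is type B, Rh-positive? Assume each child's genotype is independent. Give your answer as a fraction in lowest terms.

15/64

ABO cross I^A i × I^A I^B → 1/2 A, 1/4 B, 1/4 AB.
Rh cross -/- × +/- → 1/2 Rh+, 1/2 Rh-; so P(type B, Rh-positive) = 1/4 × 1/2 = 1/8 per child.
P(none) = (7/8)^2 = 49/64; P(at least one) = 1 − 49/64 = 15/64.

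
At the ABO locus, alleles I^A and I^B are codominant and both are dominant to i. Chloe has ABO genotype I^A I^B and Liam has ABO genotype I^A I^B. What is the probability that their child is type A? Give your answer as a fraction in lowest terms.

ABO cross I^A I^B × I^A I^B → offspring phenotypes: 1/4 A, 1/4 B, 1/2 AB.
So P(type A) = 1/4.

1/4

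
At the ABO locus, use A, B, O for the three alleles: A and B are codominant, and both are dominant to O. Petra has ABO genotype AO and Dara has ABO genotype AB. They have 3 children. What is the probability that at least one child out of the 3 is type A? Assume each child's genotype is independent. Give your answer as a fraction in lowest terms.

7/8

ABO cross AO × AB → 1/2 A, 1/4 B, 1/4 AB.
So P(type A) = 1/2 per child.
P(none) = (1/2)^3 = 1/8; P(at least one) = 1 − 1/8 = 7/8.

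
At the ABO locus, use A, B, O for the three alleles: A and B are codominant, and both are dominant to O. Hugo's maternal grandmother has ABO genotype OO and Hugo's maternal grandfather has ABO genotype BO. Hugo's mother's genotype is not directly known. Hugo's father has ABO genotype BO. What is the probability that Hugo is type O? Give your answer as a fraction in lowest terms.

Hugo's mother's ABO genotype from OO × BO: 1/2 BO, 1/2 OO.
Crossing each possibility with the father BO and summing P(type O): 1/2·1/4 + 1/2·1/2 = 3/8.

3/8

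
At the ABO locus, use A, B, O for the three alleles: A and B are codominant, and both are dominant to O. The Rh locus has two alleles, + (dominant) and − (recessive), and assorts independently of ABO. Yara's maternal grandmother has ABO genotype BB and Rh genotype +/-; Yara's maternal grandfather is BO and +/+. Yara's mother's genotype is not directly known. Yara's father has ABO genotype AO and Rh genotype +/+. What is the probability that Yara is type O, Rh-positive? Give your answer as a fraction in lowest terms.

Yara's mother's ABO genotype from BB × BO: 1/2 BB, 1/2 BO.
Crossing each possibility with the father AO and summing P(type O): 1/2·0 + 1/2·1/4 = 1/8.
Similarly for Rh via the mother's Rh distribution: P(Rh+) = 1.
Independent loci: 1/8 × 1 = 1/8.

1/8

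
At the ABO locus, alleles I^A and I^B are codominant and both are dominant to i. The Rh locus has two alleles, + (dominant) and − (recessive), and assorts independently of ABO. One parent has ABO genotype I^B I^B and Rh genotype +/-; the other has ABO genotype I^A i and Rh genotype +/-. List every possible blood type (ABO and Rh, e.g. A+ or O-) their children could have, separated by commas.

B+, B-, AB+, AB-

Gametes from I^B I^B × I^A i give offspring ABO genotypes I^A I^B, I^B i, i.e. phenotypes B, AB.
Rh cross +/- × +/- → phenotypes Rh+, Rh-.
Combining independently: B+, B-, AB+, AB-.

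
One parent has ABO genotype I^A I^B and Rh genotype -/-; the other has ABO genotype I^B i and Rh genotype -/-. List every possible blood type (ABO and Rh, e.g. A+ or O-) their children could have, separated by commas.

Gametes from I^A I^B × I^B i give offspring ABO genotypes I^A I^B, I^A i, I^B I^B, I^B i, i.e. phenotypes A, B, AB.
Rh cross -/- × -/- → phenotypes Rh-.
Combining independently: A-, B-, AB-.

A-, B-, AB-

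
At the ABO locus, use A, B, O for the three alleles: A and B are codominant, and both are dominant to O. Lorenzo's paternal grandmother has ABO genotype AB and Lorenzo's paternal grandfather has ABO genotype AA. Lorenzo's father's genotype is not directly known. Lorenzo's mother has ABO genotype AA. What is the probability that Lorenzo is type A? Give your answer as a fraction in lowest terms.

3/4

Lorenzo's father's ABO genotype from AB × AA: 1/2 AA, 1/2 AB.
Crossing each possibility with the mother AA and summing P(type A): 1/2·1 + 1/2·1/2 = 3/4.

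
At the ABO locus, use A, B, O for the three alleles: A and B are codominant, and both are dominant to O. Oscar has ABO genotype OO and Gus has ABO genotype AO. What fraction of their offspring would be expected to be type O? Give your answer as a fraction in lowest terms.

ABO cross OO × AO → offspring phenotypes: 1/2 O, 1/2 A.
So P(type O) = 1/2.

1/2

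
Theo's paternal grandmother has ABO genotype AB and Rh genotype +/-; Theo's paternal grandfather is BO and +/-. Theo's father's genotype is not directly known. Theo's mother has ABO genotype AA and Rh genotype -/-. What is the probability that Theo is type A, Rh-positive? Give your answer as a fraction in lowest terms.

Theo's father's ABO genotype from AB × BO: 1/4 AB, 1/4 AO, 1/4 BB, 1/4 BO.
Crossing each possibility with the mother AA and summing P(type A): 1/4·1/2 + 1/4·1 + 1/4·0 + 1/4·1/2 = 1/2.
Similarly for Rh via the father's Rh distribution: P(Rh+) = 1/2.
Independent loci: 1/2 × 1/2 = 1/4.

1/4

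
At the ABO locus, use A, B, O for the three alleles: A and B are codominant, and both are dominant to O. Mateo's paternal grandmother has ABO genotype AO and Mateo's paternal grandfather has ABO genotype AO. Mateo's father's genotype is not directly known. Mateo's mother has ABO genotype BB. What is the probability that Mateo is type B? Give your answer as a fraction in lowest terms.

Mateo's father's ABO genotype from AO × AO: 1/4 AA, 1/2 AO, 1/4 OO.
Crossing each possibility with the mother BB and summing P(type B): 1/4·0 + 1/2·1/2 + 1/4·1 = 1/2.

1/2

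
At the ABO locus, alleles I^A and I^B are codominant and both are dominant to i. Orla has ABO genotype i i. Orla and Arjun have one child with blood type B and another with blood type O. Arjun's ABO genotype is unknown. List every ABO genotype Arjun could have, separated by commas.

I^B i

For each candidate genotype of Arjun, check whether crossing it with i i can produce every observed child phenotype.
  I^A I^A → possible child types {A} ✗
  I^A I^B → possible child types {A, B} ✗
  I^A i → possible child types {O, A} ✗
  I^B I^B → possible child types {B} ✗
  I^B i → possible child types {O, B} ✓
  i i → possible child types {O} ✗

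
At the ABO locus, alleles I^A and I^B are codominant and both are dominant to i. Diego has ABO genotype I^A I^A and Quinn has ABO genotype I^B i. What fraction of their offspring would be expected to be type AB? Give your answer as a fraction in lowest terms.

1/2

ABO cross I^A I^A × I^B i → offspring phenotypes: 1/2 A, 1/2 AB.
So P(type AB) = 1/2.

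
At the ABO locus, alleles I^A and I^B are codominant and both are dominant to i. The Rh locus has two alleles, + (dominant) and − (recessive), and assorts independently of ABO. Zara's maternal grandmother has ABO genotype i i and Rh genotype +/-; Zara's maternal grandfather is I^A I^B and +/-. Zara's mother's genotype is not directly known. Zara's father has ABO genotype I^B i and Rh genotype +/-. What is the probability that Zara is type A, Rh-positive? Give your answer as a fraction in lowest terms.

3/32

Zara's mother's ABO genotype from i i × I^A I^B: 1/2 I^A i, 1/2 I^B i.
Crossing each possibility with the father I^B i and summing P(type A): 1/2·1/4 + 1/2·0 = 1/8.
Similarly for Rh via the mother's Rh distribution: P(Rh+) = 3/4.
Independent loci: 1/8 × 3/4 = 3/32.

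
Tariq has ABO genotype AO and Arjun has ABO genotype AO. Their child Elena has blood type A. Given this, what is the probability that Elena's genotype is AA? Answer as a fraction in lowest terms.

Cross AO × AO → 1/4 AA, 1/2 AO, 1/4 OO.
Type-A genotypes among offspring: AA (1/4), AO (1/2); total 3/4.
P(AA | type A) = (1/4) / (3/4) = 1/3.

1/3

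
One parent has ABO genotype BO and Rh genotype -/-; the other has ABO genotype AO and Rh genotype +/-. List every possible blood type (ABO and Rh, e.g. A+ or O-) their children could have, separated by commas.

Gametes from BO × AO give offspring ABO genotypes AB, AO, BO, OO, i.e. phenotypes O, A, B, AB.
Rh cross -/- × +/- → phenotypes Rh+, Rh-.
Combining independently: O+, O-, A+, A-, B+, B-, AB+, AB-.

O+, O-, A+, A-, B+, B-, AB+, AB-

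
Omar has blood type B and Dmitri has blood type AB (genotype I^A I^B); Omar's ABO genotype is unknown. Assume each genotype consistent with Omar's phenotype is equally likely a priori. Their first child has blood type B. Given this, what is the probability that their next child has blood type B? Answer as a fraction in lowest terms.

1/2

Possible genotypes: Omar ∈ {I^B I^B, I^B i}; Dmitri ∈ {I^A I^B}.
Weight each parental genotype pair by prior × P(type-B child):
  I^B I^B × I^A I^B: posterior weight 1/2; P(next child type B) = 1/2.
  I^B i × I^A I^B: posterior weight 1/2; P(next child type B) = 1/2.
Weighted sum = 1/2.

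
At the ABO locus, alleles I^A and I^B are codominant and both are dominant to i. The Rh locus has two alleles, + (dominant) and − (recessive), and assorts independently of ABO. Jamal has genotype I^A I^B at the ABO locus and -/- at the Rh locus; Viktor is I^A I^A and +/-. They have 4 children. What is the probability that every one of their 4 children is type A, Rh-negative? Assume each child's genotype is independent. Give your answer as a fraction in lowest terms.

ABO cross I^A I^B × I^A I^A → 1/2 A, 1/2 AB.
Rh cross -/- × +/- → 1/2 Rh+, 1/2 Rh-; so P(type A, Rh-negative) = 1/2 × 1/2 = 1/4 per child.
All 4 independent: (1/4)^4 = 1/256.

1/256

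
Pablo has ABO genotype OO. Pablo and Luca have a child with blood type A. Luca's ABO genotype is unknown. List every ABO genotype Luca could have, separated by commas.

For each candidate genotype of Luca, check whether crossing it with OO can produce every observed child phenotype.
  AA → possible child types {A} ✓
  AB → possible child types {A, B} ✓
  AO → possible child types {O, A} ✓
  BB → possible child types {B} ✗
  BO → possible child types {O, B} ✗
  OO → possible child types {O} ✗

AA, AB, AO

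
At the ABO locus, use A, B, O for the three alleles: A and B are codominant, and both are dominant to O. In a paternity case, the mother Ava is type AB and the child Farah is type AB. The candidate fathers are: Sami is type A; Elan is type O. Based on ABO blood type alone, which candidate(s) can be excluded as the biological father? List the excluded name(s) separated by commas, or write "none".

A candidate is excluded only if no genotype consistent with his phenotype could produce a type AB child with a type AB mother.
Elan (type O): no genotype consistent with that phenotype can produce a type-AB child with a type-AB mother.

Elan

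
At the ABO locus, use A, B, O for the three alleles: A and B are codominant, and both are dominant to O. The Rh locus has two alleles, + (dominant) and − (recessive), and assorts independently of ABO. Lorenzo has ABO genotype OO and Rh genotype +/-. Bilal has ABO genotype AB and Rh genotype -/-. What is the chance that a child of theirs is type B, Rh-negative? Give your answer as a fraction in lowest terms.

ABO cross OO × AB → offspring phenotypes: 1/2 A, 1/2 B.
Rh cross +/- × -/- → 1/2 Rh+, 1/2 Rh-.
Independent loci: P(type B, Rh-negative) = 1/2 × 1/2 = 1/4.

1/4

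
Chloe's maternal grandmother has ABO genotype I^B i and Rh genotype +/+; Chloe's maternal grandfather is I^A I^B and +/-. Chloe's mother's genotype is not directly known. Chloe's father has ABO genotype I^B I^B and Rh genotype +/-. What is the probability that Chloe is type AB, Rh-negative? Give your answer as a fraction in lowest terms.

Chloe's mother's ABO genotype from I^B i × I^A I^B: 1/4 I^A I^B, 1/4 I^A i, 1/4 I^B I^B, 1/4 I^B i.
Crossing each possibility with the father I^B I^B and summing P(type AB): 1/4·1/2 + 1/4·1/2 + 1/4·0 + 1/4·0 = 1/4.
Similarly for Rh via the mother's Rh distribution: P(Rh-) = 1/8.
Independent loci: 1/4 × 1/8 = 1/32.

1/32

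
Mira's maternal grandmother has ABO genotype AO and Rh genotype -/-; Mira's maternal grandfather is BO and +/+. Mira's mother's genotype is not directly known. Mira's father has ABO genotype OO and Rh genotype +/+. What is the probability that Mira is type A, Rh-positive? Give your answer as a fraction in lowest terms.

1/4

Mira's mother's ABO genotype from AO × BO: 1/4 AB, 1/4 AO, 1/4 BO, 1/4 OO.
Crossing each possibility with the father OO and summing P(type A): 1/4·1/2 + 1/4·1/2 + 1/4·0 + 1/4·0 = 1/4.
Similarly for Rh via the mother's Rh distribution: P(Rh+) = 1.
Independent loci: 1/4 × 1 = 1/4.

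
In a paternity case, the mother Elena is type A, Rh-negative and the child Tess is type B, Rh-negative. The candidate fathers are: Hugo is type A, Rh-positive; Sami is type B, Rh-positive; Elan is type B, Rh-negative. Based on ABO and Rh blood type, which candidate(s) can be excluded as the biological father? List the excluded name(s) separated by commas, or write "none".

A candidate is excluded only if no genotype consistent with his phenotype could produce a type B, Rh-negative child with a type A, Rh-negative mother.
Hugo (type A, Rh+): no genotype consistent with that phenotype can produce a type-B Rh- child with a type-A mother.

Hugo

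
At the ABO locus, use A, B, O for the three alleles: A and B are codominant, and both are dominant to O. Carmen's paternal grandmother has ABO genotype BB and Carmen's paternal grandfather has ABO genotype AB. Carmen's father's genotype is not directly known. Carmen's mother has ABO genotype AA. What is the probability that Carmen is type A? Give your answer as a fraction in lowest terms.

1/4

Carmen's father's ABO genotype from BB × AB: 1/2 AB, 1/2 BB.
Crossing each possibility with the mother AA and summing P(type A): 1/2·1/2 + 1/2·0 = 1/4.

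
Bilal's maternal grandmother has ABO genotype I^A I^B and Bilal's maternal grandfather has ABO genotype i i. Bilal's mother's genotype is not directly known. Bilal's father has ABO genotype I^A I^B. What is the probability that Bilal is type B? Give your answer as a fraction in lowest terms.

Bilal's mother's ABO genotype from I^A I^B × i i: 1/2 I^A i, 1/2 I^B i.
Crossing each possibility with the father I^A I^B and summing P(type B): 1/2·1/4 + 1/2·1/2 = 3/8.

3/8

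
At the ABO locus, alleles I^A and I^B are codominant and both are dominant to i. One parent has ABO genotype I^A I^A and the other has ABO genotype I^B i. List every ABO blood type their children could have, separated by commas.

A, AB

Gametes from I^A I^A × I^B i give offspring ABO genotypes I^A I^B, I^A i, i.e. phenotypes A, AB.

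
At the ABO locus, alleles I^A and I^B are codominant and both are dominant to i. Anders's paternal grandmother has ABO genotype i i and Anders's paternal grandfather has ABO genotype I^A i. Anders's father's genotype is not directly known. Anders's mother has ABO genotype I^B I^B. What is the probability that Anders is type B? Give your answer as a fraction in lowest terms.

Anders's father's ABO genotype from i i × I^A i: 1/2 I^A i, 1/2 i i.
Crossing each possibility with the mother I^B I^B and summing P(type B): 1/2·1/2 + 1/2·1 = 3/4.

3/4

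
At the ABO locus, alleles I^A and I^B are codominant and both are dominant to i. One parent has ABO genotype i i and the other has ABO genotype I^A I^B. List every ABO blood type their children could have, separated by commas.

A, B

Gametes from i i × I^A I^B give offspring ABO genotypes I^A i, I^B i, i.e. phenotypes A, B.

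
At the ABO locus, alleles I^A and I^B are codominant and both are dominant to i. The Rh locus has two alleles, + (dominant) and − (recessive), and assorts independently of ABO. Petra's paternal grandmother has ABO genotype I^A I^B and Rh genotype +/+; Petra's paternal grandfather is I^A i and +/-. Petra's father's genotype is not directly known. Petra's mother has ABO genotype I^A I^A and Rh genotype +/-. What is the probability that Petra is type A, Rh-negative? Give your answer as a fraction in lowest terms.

3/32

Petra's father's ABO genotype from I^A I^B × I^A i: 1/4 I^A I^A, 1/4 I^A I^B, 1/4 I^A i, 1/4 I^B i.
Crossing each possibility with the mother I^A I^A and summing P(type A): 1/4·1 + 1/4·1/2 + 1/4·1 + 1/4·1/2 = 3/4.
Similarly for Rh via the father's Rh distribution: P(Rh-) = 1/8.
Independent loci: 3/4 × 1/8 = 3/32.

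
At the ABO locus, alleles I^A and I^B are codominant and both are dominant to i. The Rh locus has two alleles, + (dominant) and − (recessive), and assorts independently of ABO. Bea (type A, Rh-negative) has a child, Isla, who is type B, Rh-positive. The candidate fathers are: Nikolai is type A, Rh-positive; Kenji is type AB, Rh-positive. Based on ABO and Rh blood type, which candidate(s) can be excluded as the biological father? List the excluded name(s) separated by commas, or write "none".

Nikolai

A candidate is excluded only if no genotype consistent with his phenotype could produce a type B, Rh-positive child with a type A, Rh-negative mother.
Nikolai (type A, Rh+): no genotype consistent with that phenotype can produce a type-B Rh+ child with a type-A mother.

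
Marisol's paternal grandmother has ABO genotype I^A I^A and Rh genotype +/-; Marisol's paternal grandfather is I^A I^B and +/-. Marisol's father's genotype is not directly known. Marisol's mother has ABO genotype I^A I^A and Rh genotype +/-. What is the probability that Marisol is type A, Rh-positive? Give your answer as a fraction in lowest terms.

9/16

Marisol's father's ABO genotype from I^A I^A × I^A I^B: 1/2 I^A I^A, 1/2 I^A I^B.
Crossing each possibility with the mother I^A I^A and summing P(type A): 1/2·1 + 1/2·1/2 = 3/4.
Similarly for Rh via the father's Rh distribution: P(Rh+) = 3/4.
Independent loci: 3/4 × 3/4 = 9/16.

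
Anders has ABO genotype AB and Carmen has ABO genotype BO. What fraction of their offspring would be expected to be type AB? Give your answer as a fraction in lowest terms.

ABO cross AB × BO → offspring phenotypes: 1/4 A, 1/2 B, 1/4 AB.
So P(type AB) = 1/4.

1/4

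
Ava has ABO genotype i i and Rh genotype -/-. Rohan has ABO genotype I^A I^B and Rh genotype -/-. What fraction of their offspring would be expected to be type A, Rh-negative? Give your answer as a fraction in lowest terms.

1/2

ABO cross i i × I^A I^B → offspring phenotypes: 1/2 A, 1/2 B.
Rh cross -/- × -/- → 1 Rh-.
Independent loci: P(type A, Rh-negative) = 1/2 × 1 = 1/2.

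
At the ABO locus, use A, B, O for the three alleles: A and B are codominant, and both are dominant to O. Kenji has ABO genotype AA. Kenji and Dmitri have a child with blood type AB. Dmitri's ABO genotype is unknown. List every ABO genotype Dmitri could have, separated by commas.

AB, BB, BO

For each candidate genotype of Dmitri, check whether crossing it with AA can produce every observed child phenotype.
  AA → possible child types {A} ✗
  AB → possible child types {A, AB} ✓
  AO → possible child types {A} ✗
  BB → possible child types {AB} ✓
  BO → possible child types {A, AB} ✓
  OO → possible child types {A} ✗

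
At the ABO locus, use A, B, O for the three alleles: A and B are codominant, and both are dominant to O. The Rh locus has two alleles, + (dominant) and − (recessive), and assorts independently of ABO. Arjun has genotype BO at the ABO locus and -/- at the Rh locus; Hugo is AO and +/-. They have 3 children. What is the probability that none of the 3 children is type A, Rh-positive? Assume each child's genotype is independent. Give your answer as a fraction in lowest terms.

343/512

ABO cross BO × AO → 1/4 O, 1/4 A, 1/4 B, 1/4 AB.
Rh cross -/- × +/- → 1/2 Rh+, 1/2 Rh-; so P(type A, Rh-positive) = 1/4 × 1/2 = 1/8 per child.
P(not type A, Rh-positive) = 7/8 for one child; (7/8)^3 = 343/512.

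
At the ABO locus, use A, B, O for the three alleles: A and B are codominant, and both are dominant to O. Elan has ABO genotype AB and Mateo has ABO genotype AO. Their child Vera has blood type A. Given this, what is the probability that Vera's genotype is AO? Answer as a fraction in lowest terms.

1/2

Cross AB × AO → 1/4 AA, 1/4 AB, 1/4 AO, 1/4 BO.
Type-A genotypes among offspring: AA (1/4), AO (1/4); total 1/2.
P(AO | type A) = (1/4) / (1/2) = 1/2.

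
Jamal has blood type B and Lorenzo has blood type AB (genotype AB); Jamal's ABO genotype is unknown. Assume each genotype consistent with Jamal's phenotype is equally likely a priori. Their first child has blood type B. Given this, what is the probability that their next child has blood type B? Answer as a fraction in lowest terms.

Possible genotypes: Jamal ∈ {BB, BO}; Lorenzo ∈ {AB}.
Weight each parental genotype pair by prior × P(type-B child):
  BB × AB: posterior weight 1/2; P(next child type B) = 1/2.
  BO × AB: posterior weight 1/2; P(next child type B) = 1/2.
Weighted sum = 1/2.

1/2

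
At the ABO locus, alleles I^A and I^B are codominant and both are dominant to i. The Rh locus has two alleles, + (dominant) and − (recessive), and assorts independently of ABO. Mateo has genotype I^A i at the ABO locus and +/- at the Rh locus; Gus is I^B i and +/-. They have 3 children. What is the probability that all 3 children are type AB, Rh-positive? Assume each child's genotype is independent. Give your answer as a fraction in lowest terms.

ABO cross I^A i × I^B i → 1/4 O, 1/4 A, 1/4 B, 1/4 AB.
Rh cross +/- × +/- → 3/4 Rh+, 1/4 Rh-; so P(type AB, Rh-positive) = 1/4 × 3/4 = 3/16 per child.
All 3 independent: (3/16)^3 = 27/4096.

27/4096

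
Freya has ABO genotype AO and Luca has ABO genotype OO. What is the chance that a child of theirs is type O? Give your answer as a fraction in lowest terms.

1/2

ABO cross AO × OO → offspring phenotypes: 1/2 O, 1/2 A.
So P(type O) = 1/2.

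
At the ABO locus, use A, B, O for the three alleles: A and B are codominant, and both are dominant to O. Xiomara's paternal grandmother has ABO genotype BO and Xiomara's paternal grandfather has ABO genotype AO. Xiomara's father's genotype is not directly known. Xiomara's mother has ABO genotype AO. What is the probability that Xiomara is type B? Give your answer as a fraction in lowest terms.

1/8

Xiomara's father's ABO genotype from BO × AO: 1/4 AB, 1/4 AO, 1/4 BO, 1/4 OO.
Crossing each possibility with the mother AO and summing P(type B): 1/4·1/4 + 1/4·0 + 1/4·1/4 + 1/4·0 = 1/8.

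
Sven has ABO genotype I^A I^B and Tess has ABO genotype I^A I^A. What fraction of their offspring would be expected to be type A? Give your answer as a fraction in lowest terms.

ABO cross I^A I^B × I^A I^A → offspring phenotypes: 1/2 A, 1/2 AB.
So P(type A) = 1/2.

1/2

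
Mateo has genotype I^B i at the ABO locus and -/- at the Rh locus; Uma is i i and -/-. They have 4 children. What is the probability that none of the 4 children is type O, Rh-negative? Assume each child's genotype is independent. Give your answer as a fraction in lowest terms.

1/16

ABO cross I^B i × i i → 1/2 O, 1/2 B.
Rh cross -/- × -/- → 1 Rh-; so P(type O, Rh-negative) = 1/2 × 1 = 1/2 per child.
P(not type O, Rh-negative) = 1/2 for one child; (1/2)^4 = 1/16.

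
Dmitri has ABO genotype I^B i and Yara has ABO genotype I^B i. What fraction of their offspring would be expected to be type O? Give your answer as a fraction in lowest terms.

1/4

ABO cross I^B i × I^B i → offspring phenotypes: 1/4 O, 3/4 B.
So P(type O) = 1/4.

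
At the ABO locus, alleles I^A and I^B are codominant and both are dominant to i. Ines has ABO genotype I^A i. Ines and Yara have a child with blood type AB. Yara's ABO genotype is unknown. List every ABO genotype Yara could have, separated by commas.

For each candidate genotype of Yara, check whether crossing it with I^A i can produce every observed child phenotype.
  I^A I^A → possible child types {A} ✗
  I^A I^B → possible child types {A, B, AB} ✓
  I^A i → possible child types {O, A} ✗
  I^B I^B → possible child types {B, AB} ✓
  I^B i → possible child types {O, A, B, AB} ✓
  i i → possible child types {O, A} ✗

I^A I^B, I^B I^B, I^B i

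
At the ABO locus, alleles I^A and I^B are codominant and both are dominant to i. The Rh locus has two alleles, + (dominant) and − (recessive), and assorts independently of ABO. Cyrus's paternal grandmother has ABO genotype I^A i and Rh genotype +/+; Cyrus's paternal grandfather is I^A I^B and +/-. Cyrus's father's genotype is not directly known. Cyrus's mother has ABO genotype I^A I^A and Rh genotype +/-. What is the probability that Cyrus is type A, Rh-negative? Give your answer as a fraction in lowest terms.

Cyrus's father's ABO genotype from I^A i × I^A I^B: 1/4 I^A I^A, 1/4 I^A I^B, 1/4 I^A i, 1/4 I^B i.
Crossing each possibility with the mother I^A I^A and summing P(type A): 1/4·1 + 1/4·1/2 + 1/4·1 + 1/4·1/2 = 3/4.
Similarly for Rh via the father's Rh distribution: P(Rh-) = 1/8.
Independent loci: 3/4 × 1/8 = 3/32.

3/32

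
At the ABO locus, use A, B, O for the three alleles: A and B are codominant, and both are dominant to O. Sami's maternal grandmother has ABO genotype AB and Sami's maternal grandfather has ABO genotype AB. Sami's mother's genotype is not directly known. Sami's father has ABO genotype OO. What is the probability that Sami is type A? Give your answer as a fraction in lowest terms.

1/2

Sami's mother's ABO genotype from AB × AB: 1/4 AA, 1/2 AB, 1/4 BB.
Crossing each possibility with the father OO and summing P(type A): 1/4·1 + 1/2·1/2 + 1/4·0 = 1/2.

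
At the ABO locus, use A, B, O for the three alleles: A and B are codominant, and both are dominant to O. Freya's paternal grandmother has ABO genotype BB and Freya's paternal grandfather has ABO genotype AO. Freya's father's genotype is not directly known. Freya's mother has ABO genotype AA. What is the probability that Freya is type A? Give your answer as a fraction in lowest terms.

1/2

Freya's father's ABO genotype from BB × AO: 1/2 AB, 1/2 BO.
Crossing each possibility with the mother AA and summing P(type A): 1/2·1/2 + 1/2·1/2 = 1/2.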